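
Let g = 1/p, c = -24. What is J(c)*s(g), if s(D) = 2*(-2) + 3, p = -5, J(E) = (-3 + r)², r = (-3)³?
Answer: -900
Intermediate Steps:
r = -27
J(E) = 900 (J(E) = (-3 - 27)² = (-30)² = 900)
g = -⅕ (g = 1/(-5) = -⅕ ≈ -0.20000)
s(D) = -1 (s(D) = -4 + 3 = -1)
J(c)*s(g) = 900*(-1) = -900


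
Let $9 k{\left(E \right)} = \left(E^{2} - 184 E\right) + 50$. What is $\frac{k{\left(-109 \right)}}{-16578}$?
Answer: $- \frac{31987}{149202} \approx -0.21439$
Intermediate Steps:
$k{\left(E \right)} = \frac{50}{9} - \frac{184 E}{9} + \frac{E^{2}}{9}$ ($k{\left(E \right)} = \frac{\left(E^{2} - 184 E\right) + 50}{9} = \frac{50 + E^{2} - 184 E}{9} = \frac{50}{9} - \frac{184 E}{9} + \frac{E^{2}}{9}$)
$\frac{k{\left(-109 \right)}}{-16578} = \frac{\frac{50}{9} - - \frac{20056}{9} + \frac{\left(-109\right)^{2}}{9}}{-16578} = \left(\frac{50}{9} + \frac{20056}{9} + \frac{1}{9} \cdot 11881\right) \left(- \frac{1}{16578}\right) = \left(\frac{50}{9} + \frac{20056}{9} + \frac{11881}{9}\right) \left(- \frac{1}{16578}\right) = \frac{31987}{9} \left(- \frac{1}{16578}\right) = - \frac{31987}{149202}$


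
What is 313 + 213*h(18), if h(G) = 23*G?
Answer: 88495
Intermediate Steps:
313 + 213*h(18) = 313 + 213*(23*18) = 313 + 213*414 = 313 + 88182 = 88495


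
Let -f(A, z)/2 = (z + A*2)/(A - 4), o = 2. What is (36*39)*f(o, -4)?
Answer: 0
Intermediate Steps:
f(A, z) = -2*(z + 2*A)/(-4 + A) (f(A, z) = -2*(z + A*2)/(A - 4) = -2*(z + 2*A)/(-4 + A))
(36*39)*f(o, -4) = (36*39)*(2*(-1*(-4) - 2*2)/(-4 + 2)) = 1404*(2*(4 - 4)/(-2)) = 1404*(2*(-½)*0) = 1404*0 = 0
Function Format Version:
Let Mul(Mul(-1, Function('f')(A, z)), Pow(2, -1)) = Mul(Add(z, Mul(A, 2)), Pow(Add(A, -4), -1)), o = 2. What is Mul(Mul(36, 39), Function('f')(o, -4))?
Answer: 0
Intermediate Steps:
Function('f')(A, z) = Mul(-2, Pow(Add(-4, A), -1), Add(z, Mul(2, A))) (Function('f')(A, z) = Mul(-2, Mul(Add(z, Mul(A, 2)), Pow(Add(A, -4), -1))) = Mul(-2, Mul(Add(z, Mul(2, A)), Pow(Add(-4, A), -1))) = Mul(-2, Mul(Pow(Add(-4, A), -1), Add(z, Mul(2, A)))) = Mul(-2, Pow(Add(-4, A), -1), Add(z, Mul(2, A))))
Mul(Mul(36, 39), Function('f')(o, -4)) = Mul(Mul(36, 39), Mul(2, Pow(Add(-4, 2), -1), Add(Mul(-1, -4), Mul(-2, 2)))) = Mul(1404, Mul(2, Pow(-2, -1), Add(4, -4))) = Mul(1404, Mul(2, Rational(-1, 2), 0)) = Mul(1404, 0) = 0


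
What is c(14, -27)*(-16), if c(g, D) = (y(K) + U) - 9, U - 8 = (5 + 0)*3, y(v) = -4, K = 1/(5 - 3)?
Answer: -160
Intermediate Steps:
K = 1/2 ≈ 0.50000
U = 23 (U = 8 + (5 + 0)*3 = 8 + 5*3 = 8 + 15 = 23)
c(g, D) = 10 (c(g, D) = (-4 + 23) - 9 = 19 - 9 = 10)
c(14, -27)*(-16) = 10*(-16) = -160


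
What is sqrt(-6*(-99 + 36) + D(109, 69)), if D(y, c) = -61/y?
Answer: sqrt(4484369)/109 ≈ 19.428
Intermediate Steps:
sqrt(-6*(-99 + 36) + D(109, 69)) = sqrt(-6*(-99 + 36) - 61/109) = sqrt(-6*(-63) - 61*1/109) = sqrt(378 - 61/109) = sqrt(41141/109) = sqrt(4484369)/109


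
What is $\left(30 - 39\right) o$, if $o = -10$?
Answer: $90$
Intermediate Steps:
$\left(30 - 39\right) o = \left(30 - 39\right) \left(-10\right) = \left(-9\right) \left(-10\right) = 90$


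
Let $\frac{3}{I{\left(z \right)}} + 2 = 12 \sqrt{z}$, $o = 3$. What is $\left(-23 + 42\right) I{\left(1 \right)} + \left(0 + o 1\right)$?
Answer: $\frac{87}{10} \approx 8.7$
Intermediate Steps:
$I{\left(z \right)} = \frac{3}{-2 + 12 \sqrt{z}}$
$\left(-23 + 42\right) I{\left(1 \right)} + \left(0 + o 1\right) = \left(-23 + 42\right) \frac{3}{2 \left(-1 + 6 \sqrt{1}\right)} + \left(0 + 3 \cdot 1\right) = 19 \frac{3}{2 \left(-1 + 6 \cdot 1\right)} + \left(0 + 3\right) = 19 \frac{3}{2 \left(-1 + 6\right)} + 3 = 19 \frac{3}{2 \cdot 5} + 3 = 19 \cdot \frac{3}{2} \cdot \frac{1}{5} + 3 = 19 \cdot \frac{3}{10} + 3 = \frac{57}{10} + 3 = \frac{87}{10}$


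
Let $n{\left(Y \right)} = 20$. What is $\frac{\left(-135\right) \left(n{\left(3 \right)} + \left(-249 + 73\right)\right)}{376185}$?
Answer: $\frac{1404}{25079} \approx 0.055983$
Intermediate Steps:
$\frac{\left(-135\right) \left(n{\left(3 \right)} + \left(-249 + 73\right)\right)}{376185} = \frac{\left(-135\right) \left(20 + \left(-249 + 73\right)\right)}{376185} = - 135 \left(20 - 176\right) \frac{1}{376185} = \left(-135\right) \left(-156\right) \frac{1}{376185} = 21060 \cdot \frac{1}{376185} = \frac{1404}{25079}$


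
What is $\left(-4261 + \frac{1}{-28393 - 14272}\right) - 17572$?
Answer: $- \frac{931504946}{42665} \approx -21833.0$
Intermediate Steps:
$\left(-4261 + \frac{1}{-28393 - 14272}\right) - 17572 = \left(-4261 + \frac{1}{-42665}\right) - 17572 = \left(-4261 - \frac{1}{42665}\right) - 17572 = - \frac{181795566}{42665} - 17572 = - \frac{931504946}{42665}$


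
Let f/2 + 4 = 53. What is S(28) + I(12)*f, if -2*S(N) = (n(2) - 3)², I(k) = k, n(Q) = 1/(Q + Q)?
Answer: 37511/32 ≈ 1172.2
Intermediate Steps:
n(Q) = 1/(2*Q)
S(N) = -121/32 (S(N) = -((½)/2 - 3)²/2 = -((½)*(½) - 3)²/2 = -(¼ - 3)²/2 = -(-11/4)²/2 = -½*121/16 = -121/32)
f = 98 (f = -8 + 2*53 = -8 + 106 = 98)
S(28) + I(12)*f = -121/32 + 12*98 = -121/32 + 1176 = 37511/32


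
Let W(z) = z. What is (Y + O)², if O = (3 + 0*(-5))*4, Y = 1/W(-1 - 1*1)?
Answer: 529/4 ≈ 132.25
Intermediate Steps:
Y = -½ (Y = 1/(-1 - 1*1) = 1/(-1 - 1) = 1/(-2) = -½ ≈ -0.50000)
O = 12 (O = (3 + 0)*4 = 3*4 = 12)
(Y + O)² = (-½ + 12)² = (23/2)² = 529/4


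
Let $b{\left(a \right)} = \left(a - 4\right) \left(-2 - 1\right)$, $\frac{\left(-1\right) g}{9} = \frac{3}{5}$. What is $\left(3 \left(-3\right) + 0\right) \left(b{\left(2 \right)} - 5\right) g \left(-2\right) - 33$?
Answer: $- \frac{651}{5} \approx -130.2$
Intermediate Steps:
$g = - \frac{27}{5}$ ($g = - 9 \cdot \frac{3}{5} = - 9 \cdot 3 \cdot \frac{1}{5} = \left(-9\right) \frac{3}{5} = - \frac{27}{5} \approx -5.4$)
$b{\left(a \right)} = 12 - 3 a$ ($b{\left(a \right)} = \left(-4 + a\right) \left(-3\right) = 12 - 3 a$)
$\left(3 \left(-3\right) + 0\right) \left(b{\left(2 \right)} - 5\right) g \left(-2\right) - 33 = \left(3 \left(-3\right) + 0\right) \left(\left(12 - 6\right) - 5\right) \left(\left(- \frac{27}{5}\right) \left(-2\right)\right) - 33 = \left(-9 + 0\right) \left(\left(12 - 6\right) - 5\right) \frac{54}{5} - 33 = - 9 \left(6 - 5\right) \frac{54}{5} - 33 = \left(-9\right) 1 \cdot \frac{54}{5} - 33 = \left(-9\right) \frac{54}{5} - 33 = - \frac{486}{5} - 33 = - \frac{651}{5}$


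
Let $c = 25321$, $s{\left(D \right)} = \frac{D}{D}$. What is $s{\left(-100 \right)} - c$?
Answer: $-25320$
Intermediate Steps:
$s{\left(D \right)} = 1$
$s{\left(-100 \right)} - c = 1 - 25321 = -25320$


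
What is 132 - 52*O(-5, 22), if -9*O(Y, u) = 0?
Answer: 132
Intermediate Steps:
O(Y, u) = 0 (O(Y, u) = -⅑*0 = 0)
132 - 52*O(-5, 22) = 132 - 52*0 = 132 + 0 = 132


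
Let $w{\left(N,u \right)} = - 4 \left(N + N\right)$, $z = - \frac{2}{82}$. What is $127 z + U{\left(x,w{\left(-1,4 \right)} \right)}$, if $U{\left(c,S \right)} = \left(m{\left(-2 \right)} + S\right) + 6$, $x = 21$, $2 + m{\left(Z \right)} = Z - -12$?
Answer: $\frac{775}{41} \approx 18.902$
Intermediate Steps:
$m{\left(Z \right)} = 10 + Z$ ($m{\left(Z \right)} = -2 + \left(Z - -12\right) = -2 + \left(Z + 12\right) = -2 + \left(12 + Z\right) = 10 + Z$)
$z = - \frac{1}{41}$ ($z = \left(-2\right) \frac{1}{82} = - \frac{1}{41} \approx -0.02439$)
$w{\left(N,u \right)} = - 8 N$ ($w{\left(N,u \right)} = - 4 \cdot 2 N = - 8 N$)
$U{\left(c,S \right)} = 14 + S$ ($U{\left(c,S \right)} = \left(\left(10 - 2\right) + S\right) + 6 = \left(8 + S\right) + 6 = 14 + S$)
$127 z + U{\left(x,w{\left(-1,4 \right)} \right)} = 127 \left(- \frac{1}{41}\right) + \left(14 - -8\right) = - \frac{127}{41} + \left(14 + 8\right) = - \frac{127}{41} + 22 = \frac{775}{41}$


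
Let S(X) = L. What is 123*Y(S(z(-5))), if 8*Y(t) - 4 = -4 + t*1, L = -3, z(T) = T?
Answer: -369/8 ≈ -46.125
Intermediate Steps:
S(X) = -3
Y(t) = t/8 (Y(t) = ½ + (-4 + t*1)/8 = ½ + (-4 + t)/8 = ½ + (-½ + t/8) = t/8)
123*Y(S(z(-5))) = 123*((⅛)*(-3)) = 123*(-3/8) = -369/8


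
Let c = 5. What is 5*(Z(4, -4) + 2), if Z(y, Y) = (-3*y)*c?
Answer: -290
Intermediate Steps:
Z(y, Y) = -15*y (Z(y, Y) = -3*y*5 = -15*y)
5*(Z(4, -4) + 2) = 5*(-15*4 + 2) = 5*(-60 + 2) = 5*(-58) = -290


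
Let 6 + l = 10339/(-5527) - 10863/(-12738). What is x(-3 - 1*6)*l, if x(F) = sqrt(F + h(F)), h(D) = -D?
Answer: 0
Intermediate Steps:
l = -164691979/23467642 (l = -6 + (10339/(-5527) - 10863/(-12738)) = -6 + (10339*(-1/5527) - 10863*(-1/12738)) = -6 + (-10339/5527 + 3621/4246) = -6 - 23886127/23467642 = -164691979/23467642 ≈ -7.0178)
x(F) = 0 (x(F) = sqrt(F - F) = sqrt(0) = 0)
x(-3 - 1*6)*l = 0*(-164691979/23467642) = 0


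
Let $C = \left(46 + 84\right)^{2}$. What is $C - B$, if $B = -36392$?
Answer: $53292$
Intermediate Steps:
$C = 16900$ ($C = 130^{2} = 16900$)
$C - B = 16900 - -36392 = 16900 + 36392 = 53292$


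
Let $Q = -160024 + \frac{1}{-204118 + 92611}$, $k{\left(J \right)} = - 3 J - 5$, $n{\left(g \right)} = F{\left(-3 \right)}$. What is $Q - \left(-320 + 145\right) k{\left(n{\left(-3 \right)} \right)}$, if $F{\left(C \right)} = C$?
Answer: $- \frac{17765741269}{111507} \approx -1.5932 \cdot 10^{5}$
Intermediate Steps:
$n{\left(g \right)} = -3$
$k{\left(J \right)} = -5 - 3 J$
$Q = - \frac{17843796169}{111507}$ ($Q = -160024 + \frac{1}{-111507} = -160024 - \frac{1}{111507} = - \frac{17843796169}{111507} \approx -1.6002 \cdot 10^{5}$)
$Q - \left(-320 + 145\right) k{\left(n{\left(-3 \right)} \right)} = - \frac{17843796169}{111507} - \left(-320 + 145\right) \left(-5 - -9\right) = - \frac{17843796169}{111507} - - 175 \left(-5 + 9\right) = - \frac{17843796169}{111507} - \left(-175\right) 4 = - \frac{17843796169}{111507} - -700 = - \frac{17843796169}{111507} + 700 = - \frac{17765741269}{111507}$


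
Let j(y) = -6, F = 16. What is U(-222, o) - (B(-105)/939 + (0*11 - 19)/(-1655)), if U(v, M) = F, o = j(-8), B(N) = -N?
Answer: 8224368/518015 ≈ 15.877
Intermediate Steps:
o = -6
U(v, M) = 16
U(-222, o) - (B(-105)/939 + (0*11 - 19)/(-1655)) = 16 - (-1*(-105)/939 + (0*11 - 19)/(-1655)) = 16 - (105*(1/939) + (0 - 19)*(-1/1655)) = 16 - (35/313 - 19*(-1/1655)) = 16 - (35/313 + 19/1655) = 16 - 1*63872/518015 = 16 - 63872/518015 = 8224368/518015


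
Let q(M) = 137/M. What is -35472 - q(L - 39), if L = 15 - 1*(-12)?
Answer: -425527/12 ≈ -35461.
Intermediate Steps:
L = 27 (L = 15 + 12 = 27)
-35472 - q(L - 39) = -35472 - 137/(27 - 39) = -35472 - 137/(-12) = -35472 - 137*(-1)/12 = -35472 - 1*(-137/12) = -35472 + 137/12 = -425527/12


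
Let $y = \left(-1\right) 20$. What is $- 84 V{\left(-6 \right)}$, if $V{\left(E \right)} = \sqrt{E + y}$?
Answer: $- 84 i \sqrt{26} \approx - 428.32 i$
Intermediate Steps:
$y = -20$
$V{\left(E \right)} = \sqrt{-20 + E}$ ($V{\left(E \right)} = \sqrt{E - 20} = \sqrt{-20 + E}$)
$- 84 V{\left(-6 \right)} = - 84 \sqrt{-20 - 6} = - 84 \sqrt{-26} = - 84 i \sqrt{26}$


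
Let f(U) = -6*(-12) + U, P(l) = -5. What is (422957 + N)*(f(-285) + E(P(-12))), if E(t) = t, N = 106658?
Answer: -115456070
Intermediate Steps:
f(U) = 72 + U
(422957 + N)*(f(-285) + E(P(-12))) = (422957 + 106658)*((72 - 285) - 5) = 529615*(-213 - 5) = 529615*(-218) = -115456070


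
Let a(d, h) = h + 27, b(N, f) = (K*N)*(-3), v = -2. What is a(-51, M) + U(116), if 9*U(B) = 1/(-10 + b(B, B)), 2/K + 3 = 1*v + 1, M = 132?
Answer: 234685/1476 ≈ 159.00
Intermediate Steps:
K = -½ (K = 2/(-3 + (1*(-2) + 1)) = 2/(-3 + (-2 + 1)) = 2/(-3 - 1) = 2/(-4) = 2*(-¼) = -½ ≈ -0.50000)
b(N, f) = 3*N/2 (b(N, f) = -N/2*(-3) = 3*N/2)
a(d, h) = 27 + h
U(B) = 1/(9*(-10 + 3*B/2))
a(-51, M) + U(116) = (27 + 132) + 2/(9*(-20 + 3*116)) = 159 + 2/(9*(-20 + 348)) = 159 + (2/9)/328 = 159 + (2/9)*(1/328) = 159 + 1/1476 = 234685/1476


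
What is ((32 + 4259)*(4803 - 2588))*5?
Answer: 47522825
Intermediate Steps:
((32 + 4259)*(4803 - 2588))*5 = (4291*2215)*5 = 9504565*5 = 47522825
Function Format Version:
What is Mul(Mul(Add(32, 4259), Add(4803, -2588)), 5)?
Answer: 47522825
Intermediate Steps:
Mul(Mul(Add(32, 4259), Add(4803, -2588)), 5) = Mul(Mul(4291, 2215), 5) = Mul(9504565, 5) = 47522825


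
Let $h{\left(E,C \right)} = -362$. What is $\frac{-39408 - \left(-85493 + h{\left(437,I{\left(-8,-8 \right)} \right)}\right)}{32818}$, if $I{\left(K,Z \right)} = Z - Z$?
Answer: $\frac{46447}{32818} \approx 1.4153$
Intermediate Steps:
$I{\left(K,Z \right)} = 0$
$\frac{-39408 - \left(-85493 + h{\left(437,I{\left(-8,-8 \right)} \right)}\right)}{32818} = \frac{-39408 + \left(85493 - -362\right)}{32818} = \left(-39408 + \left(85493 + 362\right)\right) \frac{1}{32818} = \left(-39408 + 85855\right) \frac{1}{32818} = 46447 \cdot \frac{1}{32818} = \frac{46447}{32818}$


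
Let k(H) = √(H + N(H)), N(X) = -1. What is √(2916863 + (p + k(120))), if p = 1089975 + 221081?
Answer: √(4227919 + √119) ≈ 2056.2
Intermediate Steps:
p = 1311056
k(H) = √(-1 + H) (k(H) = √(H - 1) = √(-1 + H))
√(2916863 + (p + k(120))) = √(2916863 + (1311056 + √(-1 + 120))) = √(2916863 + (1311056 + √119)) = √(4227919 + √119)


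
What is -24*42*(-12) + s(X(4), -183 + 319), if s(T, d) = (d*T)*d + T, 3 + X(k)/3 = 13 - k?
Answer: 345042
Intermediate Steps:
X(k) = 30 - 3*k (X(k) = -9 + 3*(13 - k) = -9 + (39 - 3*k) = 30 - 3*k)
s(T, d) = T + T*d² (s(T, d) = (T*d)*d + T = T*d² + T = T + T*d²)
-24*42*(-12) + s(X(4), -183 + 319) = -24*42*(-12) + (30 - 3*4)*(1 + (-183 + 319)²) = -1008*(-12) + (30 - 12)*(1 + 136²) = 12096 + 18*(1 + 18496) = 12096 + 18*18497 = 12096 + 332946 = 345042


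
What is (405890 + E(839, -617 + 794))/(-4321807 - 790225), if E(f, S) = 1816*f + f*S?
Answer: -2078017/5112032 ≈ -0.40650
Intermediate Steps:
E(f, S) = 1816*f + S*f
(405890 + E(839, -617 + 794))/(-4321807 - 790225) = (405890 + 839*(1816 + (-617 + 794)))/(-4321807 - 790225) = (405890 + 839*(1816 + 177))/(-5112032) = (405890 + 839*1993)*(-1/5112032) = (405890 + 1672127)*(-1/5112032) = 2078017*(-1/5112032) = -2078017/5112032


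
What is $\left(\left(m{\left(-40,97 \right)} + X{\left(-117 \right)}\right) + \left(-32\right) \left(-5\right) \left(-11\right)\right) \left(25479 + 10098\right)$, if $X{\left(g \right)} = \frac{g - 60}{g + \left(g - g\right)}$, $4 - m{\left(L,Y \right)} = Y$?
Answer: $- \frac{856314672}{13} \approx -6.587 \cdot 10^{7}$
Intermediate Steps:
$m{\left(L,Y \right)} = 4 - Y$
$X{\left(g \right)} = \frac{-60 + g}{g}$ ($X{\left(g \right)} = \frac{g + \left(-68 + 8\right)}{g + 0} = \frac{g - 60}{g} = \frac{-60 + g}{g}$)
$\left(\left(m{\left(-40,97 \right)} + X{\left(-117 \right)}\right) + \left(-32\right) \left(-5\right) \left(-11\right)\right) \left(25479 + 10098\right) = \left(\left(\left(4 - 97\right) + \frac{-60 - 117}{-117}\right) + \left(-32\right) \left(-5\right) \left(-11\right)\right) \left(25479 + 10098\right) = \left(\left(\left(4 - 97\right) - - \frac{59}{39}\right) + 160 \left(-11\right)\right) 35577 = \left(\left(-93 + \frac{59}{39}\right) - 1760\right) 35577 = \left(- \frac{3568}{39} - 1760\right) 35577 = \left(- \frac{72208}{39}\right) 35577 = - \frac{856314672}{13}$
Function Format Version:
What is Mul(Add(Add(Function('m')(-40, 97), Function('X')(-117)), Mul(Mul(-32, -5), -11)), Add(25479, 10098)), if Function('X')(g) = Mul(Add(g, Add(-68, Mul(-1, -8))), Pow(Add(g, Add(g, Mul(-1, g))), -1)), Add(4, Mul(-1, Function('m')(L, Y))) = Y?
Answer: Rational(-856314672, 13) ≈ -6.5870e+7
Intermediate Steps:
Function('m')(L, Y) = Add(4, Mul(-1, Y))
Function('X')(g) = Mul(Pow(g, -1), Add(-60, g)) (Function('X')(g) = Mul(Add(g, Add(-68, 8)), Pow(Add(g, 0), -1)) = Mul(Add(g, -60), Pow(g, -1)) = Mul(Add(-60, g), Pow(g, -1)) = Mul(Pow(g, -1), Add(-60, g)))
Mul(Add(Add(Function('m')(-40, 97), Function('X')(-117)), Mul(Mul(-32, -5), -11)), Add(25479, 10098)) = Mul(Add(Add(Add(4, Mul(-1, 97)), Mul(Pow(-117, -1), Add(-60, -117))), Mul(Mul(-32, -5), -11)), Add(25479, 10098)) = Mul(Add(Add(Add(4, -97), Mul(Rational(-1, 117), -177)), Mul(160, -11)), 35577) = Mul(Add(Add(-93, Rational(59, 39)), -1760), 35577) = Mul(Add(Rational(-3568, 39), -1760), 35577) = Mul(Rational(-72208, 39), 35577) = Rational(-856314672, 13)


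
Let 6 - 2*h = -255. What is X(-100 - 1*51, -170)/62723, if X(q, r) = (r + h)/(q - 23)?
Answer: 79/21827604 ≈ 3.6193e-6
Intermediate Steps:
h = 261/2 (h = 3 - ½*(-255) = 3 + 255/2 = 261/2 ≈ 130.50)
X(q, r) = (261/2 + r)/(-23 + q) (X(q, r) = (r + 261/2)/(q - 23) = (261/2 + r)/(-23 + q))
X(-100 - 1*51, -170)/62723 = ((261/2 - 170)/(-23 + (-100 - 1*51)))/62723 = (-79/2/(-23 + (-100 - 51)))*(1/62723) = (-79/2/(-23 - 151))*(1/62723) = (-79/2/(-174))*(1/62723) = -1/174*(-79/2)*(1/62723) = (79/348)*(1/62723) = 79/21827604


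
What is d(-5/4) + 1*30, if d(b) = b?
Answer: 115/4 ≈ 28.750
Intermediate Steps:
d(-5/4) + 1*30 = -5/4 + 1*30 = -5*1/4 + 30 = -5/4 + 30 = 115/4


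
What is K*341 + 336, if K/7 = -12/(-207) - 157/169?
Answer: -20326663/11661 ≈ -1743.1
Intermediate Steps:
K = -71099/11661 (K = 7*(-12/(-207) - 157/169) = 7*(-12*(-1/207) - 157*1/169) = 7*(4/69 - 157/169) = 7*(-10157/11661) = -71099/11661 ≈ -6.0972)
K*341 + 336 = -71099/11661*341 + 336 = -24244759/11661 + 336 = -20326663/11661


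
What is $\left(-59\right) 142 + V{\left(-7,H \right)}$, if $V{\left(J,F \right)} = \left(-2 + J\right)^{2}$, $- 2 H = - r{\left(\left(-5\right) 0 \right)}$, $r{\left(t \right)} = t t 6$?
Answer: $-8297$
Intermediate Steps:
$r{\left(t \right)} = 6 t^{2}$ ($r{\left(t \right)} = t^{2} \cdot 6 = 6 t^{2}$)
$H = 0$ ($H = - \frac{\left(-1\right) 6 \left(\left(-5\right) 0\right)^{2}}{2} = - \frac{\left(-1\right) 6 \cdot 0^{2}}{2} = - \frac{\left(-1\right) 6 \cdot 0}{2} = - \frac{\left(-1\right) 0}{2} = \left(- \frac{1}{2}\right) 0 = 0$)
$\left(-59\right) 142 + V{\left(-7,H \right)} = \left(-59\right) 142 + \left(-2 - 7\right)^{2} = -8378 + \left(-9\right)^{2} = -8378 + 81 = -8297$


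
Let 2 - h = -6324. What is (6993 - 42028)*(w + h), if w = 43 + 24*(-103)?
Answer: -136531395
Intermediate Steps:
h = 6326 (h = 2 - 1*(-6324) = 2 + 6324 = 6326)
w = -2429 (w = 43 - 2472 = -2429)
(6993 - 42028)*(w + h) = (6993 - 42028)*(-2429 + 6326) = -35035*3897 = -136531395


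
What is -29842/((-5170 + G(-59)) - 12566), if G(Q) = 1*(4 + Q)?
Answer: 29842/17791 ≈ 1.6774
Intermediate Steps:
G(Q) = 4 + Q
-29842/((-5170 + G(-59)) - 12566) = -29842/((-5170 + (4 - 59)) - 12566) = -29842/((-5170 - 55) - 12566) = -29842/(-5225 - 12566) = -29842/(-17791) = -29842*(-1/17791) = 29842/17791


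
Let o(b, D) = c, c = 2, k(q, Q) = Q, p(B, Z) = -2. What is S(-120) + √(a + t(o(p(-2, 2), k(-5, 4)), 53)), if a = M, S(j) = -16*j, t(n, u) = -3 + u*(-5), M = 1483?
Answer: 1920 + 9*√15 ≈ 1954.9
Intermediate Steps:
o(b, D) = 2
t(n, u) = -3 - 5*u
a = 1483
S(-120) + √(a + t(o(p(-2, 2), k(-5, 4)), 53)) = -16*(-120) + √(1483 + (-3 - 5*53)) = 1920 + √(1483 + (-3 - 265)) = 1920 + √(1483 - 268) = 1920 + √1215 = 1920 + 9*√15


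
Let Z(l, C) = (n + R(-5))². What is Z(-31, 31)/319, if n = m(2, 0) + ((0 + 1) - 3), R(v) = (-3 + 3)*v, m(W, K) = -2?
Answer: 16/319 ≈ 0.050157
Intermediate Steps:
R(v) = 0 (R(v) = 0*v = 0)
n = -4 (n = -2 + ((0 + 1) - 3) = -2 + (1 - 3) = -2 - 2 = -4)
Z(l, C) = 16 (Z(l, C) = (-4 + 0)² = (-4)² = 16)
Z(-31, 31)/319 = 16/319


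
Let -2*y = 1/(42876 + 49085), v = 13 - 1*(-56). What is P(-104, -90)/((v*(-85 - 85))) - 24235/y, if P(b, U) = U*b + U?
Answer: 1742823720661/391 ≈ 4.4573e+9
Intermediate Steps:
v = 69 (v = 13 + 56 = 69)
y = -1/183922 (y = -1/(2*(42876 + 49085)) = -½/91961 = -½*1/91961 = -1/183922 ≈ -5.4371e-6)
P(b, U) = U + U*b
P(-104, -90)/((v*(-85 - 85))) - 24235/y = (-90*(1 - 104))/((69*(-85 - 85))) - 24235/(-1/183922) = (-90*(-103))/((69*(-170))) - 24235*(-183922) = 9270/(-11730) + 4457349670 = 9270*(-1/11730) + 4457349670 = -309/391 + 4457349670 = 1742823720661/391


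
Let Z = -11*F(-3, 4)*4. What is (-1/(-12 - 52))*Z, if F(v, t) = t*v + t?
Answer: 11/2 ≈ 5.5000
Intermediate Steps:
F(v, t) = t + t*v
Z = 352 (Z = -44*(1 - 3)*4 = -44*(-2)*4 = -11*(-8)*4 = 88*4 = 352)
(-1/(-12 - 52))*Z = -1/(-12 - 52)*352 = -1/(-64)*352 = -1*(-1/64)*352 = (1/64)*352 = 11/2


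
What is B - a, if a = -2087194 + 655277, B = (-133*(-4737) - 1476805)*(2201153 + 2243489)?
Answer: -3763650299411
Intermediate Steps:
B = -3763651731328 (B = (630021 - 1476805)*4444642 = -846784*4444642 = -3763651731328)
a = -1431917
B - a = -3763651731328 - 1*(-1431917) = -3763651731328 + 1431917 = -3763650299411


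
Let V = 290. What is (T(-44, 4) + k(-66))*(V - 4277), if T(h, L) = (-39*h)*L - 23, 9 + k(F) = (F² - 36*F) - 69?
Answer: -53804565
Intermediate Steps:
k(F) = -78 + F² - 36*F (k(F) = -9 + ((F² - 36*F) - 69) = -9 + (-69 + F² - 36*F) = -78 + F² - 36*F)
T(h, L) = -23 - 39*L*h (T(h, L) = -39*L*h - 23 = -23 - 39*L*h)
(T(-44, 4) + k(-66))*(V - 4277) = ((-23 - 39*4*(-44)) + (-78 + (-66)² - 36*(-66)))*(290 - 4277) = ((-23 + 6864) + (-78 + 4356 + 2376))*(-3987) = (6841 + 6654)*(-3987) = 13495*(-3987) = -53804565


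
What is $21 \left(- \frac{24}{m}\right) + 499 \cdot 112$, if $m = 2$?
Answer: $55636$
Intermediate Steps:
$21 \left(- \frac{24}{m}\right) + 499 \cdot 112 = 21 \left(- \frac{24}{2}\right) + 499 \cdot 112 = 21 \left(\left(-24\right) \frac{1}{2}\right) + 55888 = 21 \left(-12\right) + 55888 = -252 + 55888 = 55636$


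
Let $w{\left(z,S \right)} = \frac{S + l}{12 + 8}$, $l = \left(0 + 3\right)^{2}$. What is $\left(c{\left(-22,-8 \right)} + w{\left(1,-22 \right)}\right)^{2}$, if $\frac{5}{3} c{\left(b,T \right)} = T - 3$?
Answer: $\frac{841}{16} \approx 52.563$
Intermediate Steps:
$c{\left(b,T \right)} = - \frac{9}{5} + \frac{3 T}{5}$ ($c{\left(b,T \right)} = \frac{3 \left(T - 3\right)}{5} = \frac{3 \left(-3 + T\right)}{5} = - \frac{9}{5} + \frac{3 T}{5}$)
$l = 9$ ($l = 3^{2} = 9$)
$w{\left(z,S \right)} = \frac{9}{20} + \frac{S}{20}$ ($w{\left(z,S \right)} = \frac{S + 9}{12 + 8} = \frac{9 + S}{20} = \left(9 + S\right) \frac{1}{20} = \frac{9}{20} + \frac{S}{20}$)
$\left(c{\left(-22,-8 \right)} + w{\left(1,-22 \right)}\right)^{2} = \left(\left(- \frac{9}{5} + \frac{3}{5} \left(-8\right)\right) + \left(\frac{9}{20} + \frac{1}{20} \left(-22\right)\right)\right)^{2} = \left(\left(- \frac{9}{5} - \frac{24}{5}\right) + \left(\frac{9}{20} - \frac{11}{10}\right)\right)^{2} = \left(- \frac{33}{5} - \frac{13}{20}\right)^{2} = \left(- \frac{29}{4}\right)^{2} = \frac{841}{16}$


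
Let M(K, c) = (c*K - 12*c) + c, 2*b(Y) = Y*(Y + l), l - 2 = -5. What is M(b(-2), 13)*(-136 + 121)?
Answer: 1170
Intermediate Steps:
l = -3 (l = 2 - 5 = -3)
b(Y) = Y*(-3 + Y)/2 (b(Y) = (Y*(Y - 3))/2 = (Y*(-3 + Y))/2 = Y*(-3 + Y)/2)
M(K, c) = -11*c + K*c (M(K, c) = (K*c - 12*c) + c = (-12*c + K*c) + c = -11*c + K*c)
M(b(-2), 13)*(-136 + 121) = (13*(-11 + (½)*(-2)*(-3 - 2)))*(-136 + 121) = (13*(-11 + (½)*(-2)*(-5)))*(-15) = (13*(-11 + 5))*(-15) = (13*(-6))*(-15) = -78*(-15) = 1170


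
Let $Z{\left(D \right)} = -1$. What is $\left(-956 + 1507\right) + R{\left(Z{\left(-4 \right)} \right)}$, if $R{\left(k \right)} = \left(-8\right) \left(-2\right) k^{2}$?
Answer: $567$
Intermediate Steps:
$R{\left(k \right)} = 16 k^{2}$
$\left(-956 + 1507\right) + R{\left(Z{\left(-4 \right)} \right)} = \left(-956 + 1507\right) + 16 \left(-1\right)^{2} = 551 + 16 \cdot 1 = 551 + 16 = 567$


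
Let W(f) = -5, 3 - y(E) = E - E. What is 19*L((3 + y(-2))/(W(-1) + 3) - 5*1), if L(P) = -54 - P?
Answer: -874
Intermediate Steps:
y(E) = 3 (y(E) = 3 - (E - E) = 3 - 1*0 = 3 + 0 = 3)
19*L((3 + y(-2))/(W(-1) + 3) - 5*1) = 19*(-54 - ((3 + 3)/(-5 + 3) - 5*1)) = 19*(-54 - (6/(-2) - 5)) = 19*(-54 - (6*(-1/2) - 5)) = 19*(-54 - (-3 - 5)) = 19*(-54 - 1*(-8)) = 19*(-54 + 8) = 19*(-46) = -874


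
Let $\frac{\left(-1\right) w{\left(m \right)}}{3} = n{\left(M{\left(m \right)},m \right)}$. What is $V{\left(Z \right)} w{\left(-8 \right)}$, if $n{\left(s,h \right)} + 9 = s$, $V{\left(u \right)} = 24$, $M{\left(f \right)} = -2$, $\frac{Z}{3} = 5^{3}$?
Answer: $792$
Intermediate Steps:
$Z = 375$ ($Z = 3 \cdot 5^{3} = 3 \cdot 125 = 375$)
$n{\left(s,h \right)} = -9 + s$
$w{\left(m \right)} = 33$ ($w{\left(m \right)} = - 3 \left(-9 - 2\right) = \left(-3\right) \left(-11\right) = 33$)
$V{\left(Z \right)} w{\left(-8 \right)} = 24 \cdot 33 = 792$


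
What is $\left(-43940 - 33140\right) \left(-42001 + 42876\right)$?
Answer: $-67445000$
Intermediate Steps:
$\left(-43940 - 33140\right) \left(-42001 + 42876\right) = \left(-77080\right) 875 = -67445000$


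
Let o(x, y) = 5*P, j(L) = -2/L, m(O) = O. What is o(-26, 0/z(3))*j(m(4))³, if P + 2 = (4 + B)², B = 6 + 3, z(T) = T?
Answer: -835/8 ≈ -104.38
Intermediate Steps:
B = 9
P = 167 (P = -2 + (4 + 9)² = -2 + 13² = -2 + 169 = 167)
o(x, y) = 835 (o(x, y) = 5*167 = 835)
o(-26, 0/z(3))*j(m(4))³ = 835*(-2/4)³ = 835*(-2*¼)³ = 835*(-½)³ = 835*(-⅛) = -835/8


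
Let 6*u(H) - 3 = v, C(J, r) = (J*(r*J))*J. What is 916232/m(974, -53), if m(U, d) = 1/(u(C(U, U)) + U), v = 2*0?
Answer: 892868084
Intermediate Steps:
C(J, r) = r*J³ (C(J, r) = (J*(J*r))*J = (r*J²)*J = r*J³)
v = 0
u(H) = ½ (u(H) = ½ + (⅙)*0 = ½ + 0 = ½)
m(U, d) = 1/(½ + U)
916232/m(974, -53) = 916232/((2/(1 + 2*974))) = 916232/((2/(1 + 1948))) = 916232/((2/1949)) = 916232/((2*(1/1949))) = 916232/(2/1949) = 916232*(1949/2) = 892868084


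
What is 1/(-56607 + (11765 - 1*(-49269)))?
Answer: 1/4427 ≈ 0.00022589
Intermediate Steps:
1/(-56607 + (11765 - 1*(-49269))) = 1/(-56607 + (11765 + 49269)) = 1/(-56607 + 61034) = 1/4427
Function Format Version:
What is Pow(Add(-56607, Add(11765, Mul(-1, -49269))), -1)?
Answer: Rational(1, 4427) ≈ 0.00022589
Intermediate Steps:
Pow(Add(-56607, Add(11765, Mul(-1, -49269))), -1) = Pow(Add(-56607, Add(11765, 49269)), -1) = Pow(Add(-56607, 61034), -1) = Pow(4427, -1) = Rational(1, 4427)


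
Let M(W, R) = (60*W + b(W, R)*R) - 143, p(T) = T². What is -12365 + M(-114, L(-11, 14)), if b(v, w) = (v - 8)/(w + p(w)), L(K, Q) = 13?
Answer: -135497/7 ≈ -19357.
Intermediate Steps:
b(v, w) = (-8 + v)/(w + w²) (b(v, w) = (v - 8)/(w + w²) = (-8 + v)/(w + w²))
M(W, R) = -143 + 60*W + (-8 + W)/(1 + R) (M(W, R) = (60*W + ((-8 + W)/(R*(1 + R)))*R) - 143 = (60*W + (-8 + W)/(1 + R)) - 143 = -143 + 60*W + (-8 + W)/(1 + R))
-12365 + M(-114, L(-11, 14)) = -12365 + (-8 - 114 + (1 + 13)*(-143 + 60*(-114)))/(1 + 13) = -12365 + (-8 - 114 + 14*(-143 - 6840))/14 = -12365 + (-8 - 114 + 14*(-6983))/14 = -12365 + (-8 - 114 - 97762)/14 = -12365 + (1/14)*(-97884) = -12365 - 48942/7 = -135497/7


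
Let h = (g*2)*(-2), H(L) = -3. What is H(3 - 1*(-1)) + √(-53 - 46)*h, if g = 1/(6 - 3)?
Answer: -3 - 4*I*√11 ≈ -3.0 - 13.266*I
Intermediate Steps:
g = ⅓ (g = 1/3 = ⅓ ≈ 0.33333)
h = -4/3 (h = ((⅓)*2)*(-2) = (⅔)*(-2) = -4/3 ≈ -1.3333)
H(3 - 1*(-1)) + √(-53 - 46)*h = -3 + √(-53 - 46)*(-4/3) = -3 + √(-99)*(-4/3) = -3 + (3*I*√11)*(-4/3) = -3 - 4*I*√11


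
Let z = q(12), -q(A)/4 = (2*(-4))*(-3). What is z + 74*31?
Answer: 2198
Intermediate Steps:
q(A) = -96 (q(A) = -4*2*(-4)*(-3) = -(-32)*(-3) = -4*24 = -96)
z = -96
z + 74*31 = -96 + 74*31 = -96 + 2294 = 2198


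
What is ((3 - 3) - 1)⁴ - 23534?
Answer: -23533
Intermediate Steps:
((3 - 3) - 1)⁴ - 23534 = (0 - 1)⁴ - 23534 = (-1)⁴ - 23534 = 1 - 23534 = -23533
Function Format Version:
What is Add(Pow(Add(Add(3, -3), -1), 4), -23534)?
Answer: -23533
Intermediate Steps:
Add(Pow(Add(Add(3, -3), -1), 4), -23534) = Add(Pow(Add(0, -1), 4), -23534) = Add(Pow(-1, 4), -23534) = Add(1, -23534) = -23533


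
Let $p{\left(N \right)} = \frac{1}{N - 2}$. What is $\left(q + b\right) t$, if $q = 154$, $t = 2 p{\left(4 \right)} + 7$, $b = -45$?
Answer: $872$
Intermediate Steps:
$p{\left(N \right)} = \frac{1}{-2 + N}$
$t = 8$ ($t = \frac{2}{-2 + 4} + 7 = \frac{2}{2} + 7 = 2 \cdot \frac{1}{2} + 7 = 1 + 7 = 8$)
$\left(q + b\right) t = \left(154 - 45\right) 8 = 109 \cdot 8 = 872$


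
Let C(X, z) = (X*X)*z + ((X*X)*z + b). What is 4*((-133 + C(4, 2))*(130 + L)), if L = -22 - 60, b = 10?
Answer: -11328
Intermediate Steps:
C(X, z) = 10 + 2*z*X² (C(X, z) = (X*X)*z + ((X*X)*z + 10) = X²*z + (X²*z + 10) = z*X² + (z*X² + 10) = z*X² + (10 + z*X²) = 10 + 2*z*X²)
L = -82
4*((-133 + C(4, 2))*(130 + L)) = 4*((-133 + (10 + 2*2*4²))*(130 - 82)) = 4*((-133 + (10 + 2*2*16))*48) = 4*((-133 + (10 + 64))*48) = 4*((-133 + 74)*48) = 4*(-59*48) = 4*(-2832) = -11328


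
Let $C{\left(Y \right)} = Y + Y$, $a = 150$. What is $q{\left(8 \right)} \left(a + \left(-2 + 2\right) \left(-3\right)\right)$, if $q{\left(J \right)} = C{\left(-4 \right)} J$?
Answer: $-9600$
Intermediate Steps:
$C{\left(Y \right)} = 2 Y$
$q{\left(J \right)} = - 8 J$ ($q{\left(J \right)} = 2 \left(-4\right) J = - 8 J$)
$q{\left(8 \right)} \left(a + \left(-2 + 2\right) \left(-3\right)\right) = \left(-8\right) 8 \left(150 + \left(-2 + 2\right) \left(-3\right)\right) = - 64 \left(150 + 0 \left(-3\right)\right) = - 64 \left(150 + 0\right) = \left(-64\right) 150 = -9600$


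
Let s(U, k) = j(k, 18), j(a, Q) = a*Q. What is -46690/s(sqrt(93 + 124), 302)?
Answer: -23345/2718 ≈ -8.5890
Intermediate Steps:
j(a, Q) = Q*a
s(U, k) = 18*k
-46690/s(sqrt(93 + 124), 302) = -46690/(18*302) = -46690/5436 = -46690*1/5436 = -23345/2718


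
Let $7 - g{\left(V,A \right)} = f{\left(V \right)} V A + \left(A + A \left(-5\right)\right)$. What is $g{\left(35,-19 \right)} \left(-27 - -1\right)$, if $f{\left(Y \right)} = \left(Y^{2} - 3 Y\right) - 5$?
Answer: $-19276556$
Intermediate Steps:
$f{\left(Y \right)} = -5 + Y^{2} - 3 Y$
$g{\left(V,A \right)} = 7 + 4 A - A V \left(-5 + V^{2} - 3 V\right)$ ($g{\left(V,A \right)} = 7 - \left(\left(-5 + V^{2} - 3 V\right) V A + \left(A + A \left(-5\right)\right)\right) = 7 - \left(V \left(-5 + V^{2} - 3 V\right) A + \left(A - 5 A\right)\right) = 7 - \left(A V \left(-5 + V^{2} - 3 V\right) - 4 A\right) = 7 - \left(- 4 A + A V \left(-5 + V^{2} - 3 V\right)\right) = 7 + 4 A - A V \left(-5 + V^{2} - 3 V\right)$)
$g{\left(35,-19 \right)} \left(-27 - -1\right) = \left(7 + 4 \left(-19\right) - 665 \left(5 - 35^{2} + 3 \cdot 35\right)\right) \left(-27 - -1\right) = \left(7 - 76 - 665 \left(5 - 1225 + 105\right)\right) \left(-27 + 1\right) = \left(7 - 76 - 665 \left(5 - 1225 + 105\right)\right) \left(-26\right) = \left(7 - 76 - 665 \left(-1115\right)\right) \left(-26\right) = \left(7 - 76 + 741475\right) \left(-26\right) = 741406 \left(-26\right) = -19276556$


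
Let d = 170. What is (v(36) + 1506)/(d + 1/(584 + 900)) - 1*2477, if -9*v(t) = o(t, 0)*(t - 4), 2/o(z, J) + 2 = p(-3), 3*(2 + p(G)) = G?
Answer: -28019836009/11352645 ≈ -2468.1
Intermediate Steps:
p(G) = -2 + G/3
o(z, J) = -⅖ (o(z, J) = 2/(-2 + (-2 + (⅓)*(-3))) = 2/(-2 + (-2 - 1)) = 2/(-2 - 3) = 2/(-5) = 2*(-⅕) = -⅖)
v(t) = -8/45 + 2*t/45 (v(t) = -(-2)*(t - 4)/45 = -(-2)*(-4 + t)/45 = -(8/5 - 2*t/5)/9 = -8/45 + 2*t/45)
(v(36) + 1506)/(d + 1/(584 + 900)) - 1*2477 = ((-8/45 + (2/45)*36) + 1506)/(170 + 1/(584 + 900)) - 1*2477 = ((-8/45 + 8/5) + 1506)/(170 + 1/1484) - 2477 = (64/45 + 1506)/(170 + 1/1484) - 2477 = 67834/(45*(252281/1484)) - 2477 = (67834/45)*(1484/252281) - 2477 = 100665656/11352645 - 2477 = -28019836009/11352645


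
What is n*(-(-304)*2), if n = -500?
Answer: -304000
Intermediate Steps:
n*(-(-304)*2) = -(-38000)*(-4*2) = -(-38000)*(-8) = -500*608 = -304000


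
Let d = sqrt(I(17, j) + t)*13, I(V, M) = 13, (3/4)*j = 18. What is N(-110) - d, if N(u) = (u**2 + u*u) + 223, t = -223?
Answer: 24423 - 13*I*sqrt(210) ≈ 24423.0 - 188.39*I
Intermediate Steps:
j = 24 (j = (4/3)*18 = 24)
N(u) = 223 + 2*u**2 (N(u) = (u**2 + u**2) + 223 = 2*u**2 + 223 = 223 + 2*u**2)
d = 13*I*sqrt(210) (d = sqrt(13 - 223)*13 = sqrt(-210)*13 = (I*sqrt(210))*13 = 13*I*sqrt(210) ≈ 188.39*I)
N(-110) - d = (223 + 2*(-110)**2) - 13*I*sqrt(210) = (223 + 2*12100) - 13*I*sqrt(210) = (223 + 24200) - 13*I*sqrt(210) = 24423 - 13*I*sqrt(210)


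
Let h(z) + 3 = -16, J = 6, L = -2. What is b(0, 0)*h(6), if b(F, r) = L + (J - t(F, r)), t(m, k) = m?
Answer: -76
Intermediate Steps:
h(z) = -19 (h(z) = -3 - 16 = -19)
b(F, r) = 4 - F (b(F, r) = -2 + (6 - F) = 4 - F)
b(0, 0)*h(6) = (4 - 1*0)*(-19) = (4 + 0)*(-19) = 4*(-19) = -76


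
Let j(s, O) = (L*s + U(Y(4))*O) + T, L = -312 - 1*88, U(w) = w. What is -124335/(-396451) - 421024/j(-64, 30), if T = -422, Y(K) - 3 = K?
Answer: -3721790201/228752227 ≈ -16.270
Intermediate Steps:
Y(K) = 3 + K
L = -400 (L = -312 - 88 = -400)
j(s, O) = -422 - 400*s + 7*O (j(s, O) = (-400*s + (3 + 4)*O) - 422 = (-400*s + 7*O) - 422 = -422 - 400*s + 7*O)
-124335/(-396451) - 421024/j(-64, 30) = -124335/(-396451) - 421024/(-422 - 400*(-64) + 7*30) = -124335*(-1/396451) - 421024/(-422 + 25600 + 210) = 124335/396451 - 421024/25388 = 124335/396451 - 421024*1/25388 = 124335/396451 - 105256/6347 = -3721790201/228752227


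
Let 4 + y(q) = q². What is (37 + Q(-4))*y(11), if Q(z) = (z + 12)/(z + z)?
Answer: 4212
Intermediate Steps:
Q(z) = (12 + z)/(2*z) (Q(z) = (12 + z)/((2*z)) = (12 + z)*(1/(2*z)) = (12 + z)/(2*z))
y(q) = -4 + q²
(37 + Q(-4))*y(11) = (37 + (½)*(12 - 4)/(-4))*(-4 + 11²) = (37 + (½)*(-¼)*8)*(-4 + 121) = (37 - 1)*117 = 36*117 = 4212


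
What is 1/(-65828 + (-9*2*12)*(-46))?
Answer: -1/55892 ≈ -1.7892e-5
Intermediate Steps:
1/(-65828 + (-9*2*12)*(-46)) = 1/(-65828 - 18*12*(-46)) = 1/(-65828 - 216*(-46)) = 1/(-65828 + 9936) = 1/(-55892) = -1/55892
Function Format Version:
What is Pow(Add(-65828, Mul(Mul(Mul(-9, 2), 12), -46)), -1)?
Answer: Rational(-1, 55892) ≈ -1.7892e-5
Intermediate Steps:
Pow(Add(-65828, Mul(Mul(Mul(-9, 2), 12), -46)), -1) = Pow(Add(-65828, Mul(Mul(-18, 12), -46)), -1) = Pow(Add(-65828, Mul(-216, -46)), -1) = Pow(Add(-65828, 9936), -1) = Pow(-55892, -1) = Rational(-1, 55892)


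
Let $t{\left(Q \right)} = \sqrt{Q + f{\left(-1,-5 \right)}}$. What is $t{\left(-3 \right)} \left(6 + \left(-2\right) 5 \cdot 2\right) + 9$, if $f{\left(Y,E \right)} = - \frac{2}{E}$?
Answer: $9 - \frac{14 i \sqrt{65}}{5} \approx 9.0 - 22.574 i$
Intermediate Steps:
$t{\left(Q \right)} = \sqrt{\frac{2}{5} + Q}$ ($t{\left(Q \right)} = \sqrt{Q - \frac{2}{-5}} = \sqrt{Q - - \frac{2}{5}} = \sqrt{Q + \frac{2}{5}} = \sqrt{\frac{2}{5} + Q}$)
$t{\left(-3 \right)} \left(6 + \left(-2\right) 5 \cdot 2\right) + 9 = \frac{\sqrt{10 + 25 \left(-3\right)}}{5} \left(6 + \left(-2\right) 5 \cdot 2\right) + 9 = \frac{\sqrt{10 - 75}}{5} \left(6 - 20\right) + 9 = \frac{\sqrt{-65}}{5} \left(6 - 20\right) + 9 = \frac{i \sqrt{65}}{5} \left(-14\right) + 9 = - \frac{14 i \sqrt{65}}{5} + 9 = 9 - \frac{14 i \sqrt{65}}{5}$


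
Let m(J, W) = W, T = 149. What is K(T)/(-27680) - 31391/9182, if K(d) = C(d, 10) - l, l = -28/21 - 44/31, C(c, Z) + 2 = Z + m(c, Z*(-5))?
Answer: -4038722677/1181833584 ≈ -3.4173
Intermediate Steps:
C(c, Z) = -2 - 4*Z (C(c, Z) = -2 + (Z + Z*(-5)) = -2 + (Z - 5*Z) = -2 - 4*Z)
l = -256/93 (l = -28*1/21 - 44*1/31 = -4/3 - 44/31 = -256/93 ≈ -2.7527)
K(d) = -3650/93 (K(d) = (-2 - 4*10) - 1*(-256/93) = (-2 - 40) + 256/93 = -42 + 256/93 = -3650/93)
K(T)/(-27680) - 31391/9182 = -3650/93/(-27680) - 31391/9182 = -3650/93*(-1/27680) - 31391*1/9182 = 365/257424 - 31391/9182 = -4038722677/1181833584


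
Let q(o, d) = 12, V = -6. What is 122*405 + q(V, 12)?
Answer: 49422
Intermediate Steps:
122*405 + q(V, 12) = 122*405 + 12 = 49410 + 12 = 49422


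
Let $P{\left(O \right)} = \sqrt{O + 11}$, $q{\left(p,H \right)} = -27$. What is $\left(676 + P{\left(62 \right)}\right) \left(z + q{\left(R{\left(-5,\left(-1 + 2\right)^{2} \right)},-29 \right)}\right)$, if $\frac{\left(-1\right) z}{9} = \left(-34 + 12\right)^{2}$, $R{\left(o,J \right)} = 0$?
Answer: $-2962908 - 4383 \sqrt{73} \approx -3.0004 \cdot 10^{6}$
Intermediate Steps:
$P{\left(O \right)} = \sqrt{11 + O}$
$z = -4356$ ($z = - 9 \left(-34 + 12\right)^{2} = - 9 \left(-22\right)^{2} = \left(-9\right) 484 = -4356$)
$\left(676 + P{\left(62 \right)}\right) \left(z + q{\left(R{\left(-5,\left(-1 + 2\right)^{2} \right)},-29 \right)}\right) = \left(676 + \sqrt{11 + 62}\right) \left(-4356 - 27\right) = \left(676 + \sqrt{73}\right) \left(-4383\right) = -2962908 - 4383 \sqrt{73}$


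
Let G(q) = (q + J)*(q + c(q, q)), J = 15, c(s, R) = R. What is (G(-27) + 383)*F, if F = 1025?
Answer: 1056775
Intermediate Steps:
G(q) = 2*q*(15 + q) (G(q) = (q + 15)*(q + q) = (15 + q)*(2*q) = 2*q*(15 + q))
(G(-27) + 383)*F = (2*(-27)*(15 - 27) + 383)*1025 = (2*(-27)*(-12) + 383)*1025 = (648 + 383)*1025 = 1031*1025 = 1056775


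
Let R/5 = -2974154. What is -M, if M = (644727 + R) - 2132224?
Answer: 16358267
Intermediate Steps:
R = -14870770 (R = 5*(-2974154) = -14870770)
M = -16358267 (M = (644727 - 14870770) - 2132224 = -14226043 - 2132224 = -16358267)
-M = -1*(-16358267) = 16358267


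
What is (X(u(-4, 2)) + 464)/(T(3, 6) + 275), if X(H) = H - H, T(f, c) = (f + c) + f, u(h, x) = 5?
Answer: 464/287 ≈ 1.6167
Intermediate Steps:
T(f, c) = c + 2*f (T(f, c) = (c + f) + f = c + 2*f)
X(H) = 0
(X(u(-4, 2)) + 464)/(T(3, 6) + 275) = (0 + 464)/((6 + 2*3) + 275) = 464/((6 + 6) + 275) = 464/(12 + 275) = 464/287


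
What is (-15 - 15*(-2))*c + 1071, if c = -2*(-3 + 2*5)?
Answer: 861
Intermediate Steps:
c = -14 (c = -2*(-3 + 10) = -2*7 = -14)
(-15 - 15*(-2))*c + 1071 = (-15 - 15*(-2))*(-14) + 1071 = (-15 + 30)*(-14) + 1071 = 15*(-14) + 1071 = -210 + 1071 = 861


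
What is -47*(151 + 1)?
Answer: -7144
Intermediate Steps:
-47*(151 + 1) = -47*152 = -7144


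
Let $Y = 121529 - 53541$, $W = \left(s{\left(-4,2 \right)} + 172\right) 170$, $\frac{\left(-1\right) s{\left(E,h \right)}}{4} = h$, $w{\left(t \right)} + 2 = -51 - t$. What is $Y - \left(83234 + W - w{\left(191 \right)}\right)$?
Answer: $-43370$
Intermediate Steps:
$w{\left(t \right)} = -53 - t$ ($w{\left(t \right)} = -2 - \left(51 + t\right) = -53 - t$)
$s{\left(E,h \right)} = - 4 h$
$W = 27880$ ($W = \left(\left(-4\right) 2 + 172\right) 170 = \left(-8 + 172\right) 170 = 164 \cdot 170 = 27880$)
$Y = 67988$
$Y - \left(83234 + W - w{\left(191 \right)}\right) = 67988 - 111358 = -43370$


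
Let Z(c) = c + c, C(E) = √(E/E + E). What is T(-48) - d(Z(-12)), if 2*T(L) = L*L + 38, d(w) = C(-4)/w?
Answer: 1171 + I*√3/24 ≈ 1171.0 + 0.072169*I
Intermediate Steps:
C(E) = √(1 + E)
Z(c) = 2*c
d(w) = I*√3/w (d(w) = √(1 - 4)/w = √(-3)/w = (I*√3)/w = I*√3/w)
T(L) = 19 + L²/2 (T(L) = (L*L + 38)/2 = (L² + 38)/2 = (38 + L²)/2 = 19 + L²/2)
T(-48) - d(Z(-12)) = (19 + (½)*(-48)²) - I*√3/(2*(-12)) = (19 + (½)*2304) - I*√3/(-24) = (19 + 1152) - I*√3*(-1)/24 = 1171 - (-1)*I*√3/24 = 1171 + I*√3/24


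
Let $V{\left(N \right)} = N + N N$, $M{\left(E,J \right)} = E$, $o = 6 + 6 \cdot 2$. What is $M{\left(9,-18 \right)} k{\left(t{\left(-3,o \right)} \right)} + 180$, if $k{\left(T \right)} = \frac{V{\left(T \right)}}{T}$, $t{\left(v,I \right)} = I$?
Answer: $351$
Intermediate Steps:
$o = 18$ ($o = 6 + 12 = 18$)
$V{\left(N \right)} = N + N^{2}$
$k{\left(T \right)} = 1 + T$ ($k{\left(T \right)} = \frac{T \left(1 + T\right)}{T} = 1 + T$)
$M{\left(9,-18 \right)} k{\left(t{\left(-3,o \right)} \right)} + 180 = 9 \left(1 + 18\right) + 180 = 9 \cdot 19 + 180 = 171 + 180 = 351$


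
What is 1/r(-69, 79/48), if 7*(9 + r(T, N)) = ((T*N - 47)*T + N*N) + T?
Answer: 16128/25227697 ≈ 0.00063930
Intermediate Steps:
r(T, N) = -9 + T/7 + N²/7 + T*(-47 + N*T)/7 (r(T, N) = -9 + (((T*N - 47)*T + N*N) + T)/7 = -9 + (((N*T - 47)*T + N²) + T)/7 = -9 + (((-47 + N*T)*T + N²) + T)/7 = -9 + ((T*(-47 + N*T) + N²) + T)/7 = -9 + ((N² + T*(-47 + N*T)) + T)/7 = -9 + (T + N² + T*(-47 + N*T))/7 = -9 + (T/7 + N²/7 + T*(-47 + N*T)/7) = -9 + T/7 + N²/7 + T*(-47 + N*T)/7)
1/r(-69, 79/48) = 1/(-9 - 46/7*(-69) + (79/48)²/7 + (⅐)*(79/48)*(-69)²) = 1/(-9 + 3174/7 + (79*(1/48))²/7 + (⅐)*(79*(1/48))*4761) = 1/(-9 + 3174/7 + (79/48)²/7 + (⅐)*(79/48)*4761) = 1/(-9 + 3174/7 + (⅐)*(6241/2304) + 125373/112) = 1/(-9 + 3174/7 + 6241/16128 + 125373/112) = 1/(25227697/16128) = 16128/25227697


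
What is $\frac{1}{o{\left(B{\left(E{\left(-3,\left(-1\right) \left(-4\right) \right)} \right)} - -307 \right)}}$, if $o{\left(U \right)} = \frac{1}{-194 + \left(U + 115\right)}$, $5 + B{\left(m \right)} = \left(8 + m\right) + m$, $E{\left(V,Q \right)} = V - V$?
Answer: $231$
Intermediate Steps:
$E{\left(V,Q \right)} = 0$
$B{\left(m \right)} = 3 + 2 m$ ($B{\left(m \right)} = -5 + \left(\left(8 + m\right) + m\right) = -5 + \left(8 + 2 m\right) = 3 + 2 m$)
$o{\left(U \right)} = \frac{1}{-79 + U}$ ($o{\left(U \right)} = \frac{1}{-194 + \left(115 + U\right)} = \frac{1}{-79 + U}$)
$\frac{1}{o{\left(B{\left(E{\left(-3,\left(-1\right) \left(-4\right) \right)} \right)} - -307 \right)}} = \frac{1}{\frac{1}{-79 + \left(\left(3 + 2 \cdot 0\right) - -307\right)}} = \frac{1}{\frac{1}{-79 + \left(\left(3 + 0\right) + 307\right)}} = \frac{1}{\frac{1}{-79 + \left(3 + 307\right)}} = \frac{1}{\frac{1}{-79 + 310}} = \frac{1}{\frac{1}{231}} = 231$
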